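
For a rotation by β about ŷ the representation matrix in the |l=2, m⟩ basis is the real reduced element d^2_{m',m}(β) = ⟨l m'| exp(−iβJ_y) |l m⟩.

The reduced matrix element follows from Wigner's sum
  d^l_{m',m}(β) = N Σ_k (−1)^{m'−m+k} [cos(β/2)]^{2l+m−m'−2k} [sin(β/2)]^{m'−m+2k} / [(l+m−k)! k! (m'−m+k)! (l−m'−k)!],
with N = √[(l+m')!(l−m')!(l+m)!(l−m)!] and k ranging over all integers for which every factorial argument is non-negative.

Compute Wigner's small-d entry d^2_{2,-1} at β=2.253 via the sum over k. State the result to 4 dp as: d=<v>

d=-0.6328

d^2_{2,-1}(β=2.253) via Wigner's sum:
c=cos(2.253/2)=0.429823, s=sin(2.253/2)=0.902913; N=√[24·1·1·6]=12.000000
Admissible k: 0..0 (factorial args all ≥0)
  k=0: (−1)^3·12.0000/(6)·0.4298^1·0.9029^3 = -0.632787
d^2_{2,-1}(2.253) = -0.632787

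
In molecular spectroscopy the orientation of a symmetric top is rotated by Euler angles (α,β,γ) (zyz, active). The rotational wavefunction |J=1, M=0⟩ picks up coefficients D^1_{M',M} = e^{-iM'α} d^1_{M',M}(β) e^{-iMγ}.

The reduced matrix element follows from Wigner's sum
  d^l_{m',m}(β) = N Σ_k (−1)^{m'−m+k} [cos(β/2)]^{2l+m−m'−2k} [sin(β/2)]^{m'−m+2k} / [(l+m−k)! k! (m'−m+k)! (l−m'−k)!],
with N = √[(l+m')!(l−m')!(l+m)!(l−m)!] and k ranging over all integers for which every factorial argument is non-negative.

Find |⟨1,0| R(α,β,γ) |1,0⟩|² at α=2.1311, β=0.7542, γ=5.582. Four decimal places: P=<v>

D^1_{0,0}(2.1311,0.7542,5.582) = e^{-i·0·2.1311}·d^1_{0,0}(0.7542)·e^{-i·0·5.582}. Compute d first:
With c≡cos(β/2)=0.929736 and s≡sin(β/2)=0.368226, N=[1·1·1·1]^{1/2}=1.000000
Admissible k: 0..1 (factorial args all ≥0)
  k=0: (−1)^0·1.0000/(1)·0.9297^2·0.3682^0 = +0.864410
  k=1: (−1)^1·1.0000/(1)·0.9297^0·0.3682^2 = -0.135590
d^1_{0,0}(0.7542) = +0.864410 -0.135590 = +0.728820
|D^1_{0,0}|² = |d^1_{0,0}(β)|² = (+0.728820)² = 0.531178 (the z-rotation phases have unit modulus)

P=0.5312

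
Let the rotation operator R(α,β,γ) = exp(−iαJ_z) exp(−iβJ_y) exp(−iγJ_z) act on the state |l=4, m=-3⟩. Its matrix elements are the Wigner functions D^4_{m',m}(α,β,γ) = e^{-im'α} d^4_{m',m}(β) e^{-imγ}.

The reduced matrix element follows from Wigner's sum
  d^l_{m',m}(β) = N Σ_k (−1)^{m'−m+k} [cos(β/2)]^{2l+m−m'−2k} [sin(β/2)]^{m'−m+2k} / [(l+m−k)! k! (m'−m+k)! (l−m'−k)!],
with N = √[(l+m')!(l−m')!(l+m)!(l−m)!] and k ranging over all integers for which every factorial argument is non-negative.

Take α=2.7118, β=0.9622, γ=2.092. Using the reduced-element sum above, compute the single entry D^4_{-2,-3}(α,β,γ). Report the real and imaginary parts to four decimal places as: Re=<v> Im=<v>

Re=-0.0880 Im=0.1036

First d^4_{-2,-3}(β=0.9622), then the phase factors e^{-i(-2)α} and e^{-i(-3)γ}:
With c≡cos(β/2)=0.886486 and s≡sin(β/2)=0.462755, N=[2·720·1·5040]^{1/2}=2693.993318
Admissible k: 0..1 (factorial args all ≥0)
  k=0: (−1)^1·2693.9933/(720)·0.8865^7·0.4628^1 = -0.744937
  k=1: (−1)^2·2693.9933/(240)·0.8865^5·0.4628^3 = +0.608973
d^4_{-2,-3}(0.9622) = -0.744937 +0.608973 = -0.135964
Attach z-rotation phases: D = e^{-i(-2)(2.7118)}·(-0.135964)·e^{-i(-3)(2.092)} = -0.088008+0.103637i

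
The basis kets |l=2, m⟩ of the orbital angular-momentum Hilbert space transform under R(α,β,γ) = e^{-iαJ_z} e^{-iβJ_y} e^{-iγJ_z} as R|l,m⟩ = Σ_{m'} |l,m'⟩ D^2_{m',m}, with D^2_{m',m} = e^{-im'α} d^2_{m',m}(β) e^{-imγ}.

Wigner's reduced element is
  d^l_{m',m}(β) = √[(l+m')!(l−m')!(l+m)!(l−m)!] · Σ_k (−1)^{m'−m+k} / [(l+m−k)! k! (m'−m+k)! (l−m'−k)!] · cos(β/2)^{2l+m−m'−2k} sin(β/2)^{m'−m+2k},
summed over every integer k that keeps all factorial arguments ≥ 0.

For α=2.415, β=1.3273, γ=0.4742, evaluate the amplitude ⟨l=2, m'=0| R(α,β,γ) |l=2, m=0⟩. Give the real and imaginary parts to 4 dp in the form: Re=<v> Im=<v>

Split into d^2_{0,0}(β=1.3273) × two z-phases.
With c≡cos(β/2)=0.787749 and s≡sin(β/2)=0.615996, N=[2·2·2·2]^{1/2}=4.000000
The bounds max(0,m−m')=0 and min(l+m,l−m')=2 give 3 terms
  k=0: (−1)^0·4.0000/(4)·0.7877^4·0.6160^0 = +0.385081
  k=1: (−1)^1·4.0000/(1)·0.7877^2·0.6160^2 = -0.941872
  k=2: (−1)^2·4.0000/(4)·0.7877^0·0.6160^4 = +0.143983
d^2_{0,0}(1.3273) = +0.385081 -0.941872 +0.143983 = -0.412808
D = (+1.000000+0.000000i)·(-0.412808)·(+1.000000+0.000000i) = -0.412808+0.000000i

Re=-0.4128 Im=0.0000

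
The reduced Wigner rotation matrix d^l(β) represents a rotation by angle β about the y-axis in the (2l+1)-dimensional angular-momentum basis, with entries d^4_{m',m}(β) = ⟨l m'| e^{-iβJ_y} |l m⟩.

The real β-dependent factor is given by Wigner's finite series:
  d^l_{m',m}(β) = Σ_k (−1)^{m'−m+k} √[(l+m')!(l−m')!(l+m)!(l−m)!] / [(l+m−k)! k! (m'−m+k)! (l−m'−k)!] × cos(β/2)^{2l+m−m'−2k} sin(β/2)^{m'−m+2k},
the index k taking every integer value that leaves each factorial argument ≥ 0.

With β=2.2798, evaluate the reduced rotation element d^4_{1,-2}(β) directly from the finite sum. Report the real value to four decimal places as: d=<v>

d=-0.0835

d^4_{1,-2}(β=2.2798) via Wigner's sum:
With c≡cos(β/2)=0.417685 and s≡sin(β/2)=0.908592, N=[120·6·2·720]^{1/2}=1018.233765
Admissible k: 0..2 (factorial args all ≥0)
  k=0: (−1)^3·1018.2338/(72)·0.4177^5·0.9086^3 = -0.134855
  k=1: (−1)^4·1018.2338/(48)·0.4177^3·0.9086^5 = +0.957190
  k=2: (−1)^5·1018.2338/(240)·0.4177^1·0.9086^7 = -0.905872
d^4_{1,-2}(2.2798) = -0.134855 +0.957190 -0.905872 = -0.083538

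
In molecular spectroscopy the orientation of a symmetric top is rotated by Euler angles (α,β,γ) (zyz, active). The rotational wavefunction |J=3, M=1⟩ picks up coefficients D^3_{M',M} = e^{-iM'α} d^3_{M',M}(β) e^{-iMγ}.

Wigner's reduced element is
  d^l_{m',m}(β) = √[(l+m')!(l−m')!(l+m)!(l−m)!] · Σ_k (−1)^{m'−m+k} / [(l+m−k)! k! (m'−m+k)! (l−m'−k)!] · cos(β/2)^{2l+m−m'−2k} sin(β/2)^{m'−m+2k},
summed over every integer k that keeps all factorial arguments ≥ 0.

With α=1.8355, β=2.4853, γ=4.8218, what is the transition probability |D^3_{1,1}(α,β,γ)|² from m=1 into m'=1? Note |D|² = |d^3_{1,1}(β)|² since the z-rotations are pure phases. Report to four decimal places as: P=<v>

P=0.1800

First d^3_{1,1}(β=2.4853), then the phase factors e^{-i(1)α} and e^{-i(1)γ}:
c=cos(2.4853/2)=0.322289, s=sin(2.4853/2)=0.946641; N=√[24·2·24·2]=48.000000
The bounds max(0,m−m')=0 and min(l+m,l−m')=2 give 3 terms
  k=0: (−1)^0·48.0000/(48)·0.3223^6·0.9466^0 = +0.001121
  k=1: (−1)^1·48.0000/(6)·0.3223^4·0.9466^2 = -0.077347
  k=2: (−1)^2·48.0000/(8)·0.3223^2·0.9466^4 = +0.500476
d^3_{1,1}(2.4853) = +0.001121 -0.077347 +0.500476 = +0.424250
|D^3_{1,1}|² = |d^3_{1,1}(β)|² = (+0.424250)² = 0.179988 (the z-rotation phases have unit modulus)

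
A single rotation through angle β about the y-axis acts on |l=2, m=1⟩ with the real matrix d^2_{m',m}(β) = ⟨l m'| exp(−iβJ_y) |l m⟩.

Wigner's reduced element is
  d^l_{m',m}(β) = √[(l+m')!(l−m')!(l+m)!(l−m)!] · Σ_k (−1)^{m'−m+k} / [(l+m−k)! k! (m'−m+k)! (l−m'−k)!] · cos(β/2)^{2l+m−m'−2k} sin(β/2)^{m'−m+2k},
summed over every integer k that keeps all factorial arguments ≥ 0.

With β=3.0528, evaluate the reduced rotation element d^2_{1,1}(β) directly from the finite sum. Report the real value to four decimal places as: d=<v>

d^2_{1,1}(β=3.0528) via Wigner's sum:
With c≡cos(β/2)=0.044382 and s≡sin(β/2)=0.999015, N=[6·1·6·1]^{1/2}=6.000000
k: max(0,(1)−(1))=0 … min(2+(1),2−(1))=1
  k=0: (−1)^0·6.0000/(6)·0.0444^4·0.9990^0 = +0.000004
  k=1: (−1)^1·6.0000/(2)·0.0444^2·0.9990^2 = -0.005898
d^2_{1,1}(3.0528) = +0.000004 -0.005898 = -0.005894

d=-0.0059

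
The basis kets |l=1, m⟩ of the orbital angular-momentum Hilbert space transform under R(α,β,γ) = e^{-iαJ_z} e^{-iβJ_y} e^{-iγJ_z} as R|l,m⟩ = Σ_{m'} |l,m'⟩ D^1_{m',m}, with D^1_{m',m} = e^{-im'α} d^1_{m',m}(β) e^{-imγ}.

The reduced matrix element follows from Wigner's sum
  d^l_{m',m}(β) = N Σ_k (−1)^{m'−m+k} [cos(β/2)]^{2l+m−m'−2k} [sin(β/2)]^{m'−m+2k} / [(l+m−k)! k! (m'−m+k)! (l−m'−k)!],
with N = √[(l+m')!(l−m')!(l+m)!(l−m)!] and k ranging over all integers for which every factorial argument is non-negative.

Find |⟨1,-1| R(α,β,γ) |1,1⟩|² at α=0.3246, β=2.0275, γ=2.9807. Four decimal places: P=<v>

D^1_{-1,1}(0.3246,2.0275,2.9807) = e^{-i·-1·0.3246}·d^1_{-1,1}(2.0275)·e^{-i·1·2.9807}. Compute d first:
With c≡cos(β/2)=0.528681 and s≡sin(β/2)=0.848820, N=[1·2·2·1]^{1/2}=2.000000
k: max(0,(1)−(-1))=2 … min(1+(1),1−(-1))=2
  k=2: (−1)^0·2.0000/(2)·0.5287^0·0.8488^2 = +0.720496
d^1_{-1,1}(2.0275) = +0.720496
|D^1_{-1,1}|² = |d^1_{-1,1}(β)|² = (+0.720496)² = 0.519114 (the z-rotation phases have unit modulus)

P=0.5191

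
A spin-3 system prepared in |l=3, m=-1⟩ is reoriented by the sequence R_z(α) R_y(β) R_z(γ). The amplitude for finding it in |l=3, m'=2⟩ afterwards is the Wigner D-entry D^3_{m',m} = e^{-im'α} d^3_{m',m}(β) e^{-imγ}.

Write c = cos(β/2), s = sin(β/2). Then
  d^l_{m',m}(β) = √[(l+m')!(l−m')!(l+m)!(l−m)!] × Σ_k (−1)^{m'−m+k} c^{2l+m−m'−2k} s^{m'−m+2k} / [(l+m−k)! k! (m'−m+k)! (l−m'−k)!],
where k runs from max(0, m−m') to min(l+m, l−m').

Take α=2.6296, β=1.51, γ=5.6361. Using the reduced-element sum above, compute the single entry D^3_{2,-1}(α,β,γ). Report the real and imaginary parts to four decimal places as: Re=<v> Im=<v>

First d^3_{2,-1}(β=1.51), then the phase factors e^{-i(2)α} and e^{-i(-1)γ}:
c=cos(1.51/2)=0.728272, s=sin(1.51/2)=0.685289; N=√[120·1·2·24]=75.894664
Admissible k: 0..1 (factorial args all ≥0)
  k=0: (−1)^3·75.8947/(12)·0.7283^3·0.6853^3 = -0.786196
  k=1: (−1)^4·75.8947/(24)·0.7283^1·0.6853^5 = +0.348066
d^3_{2,-1}(1.51) = -0.786196 +0.348066 = -0.438130
D = (+0.519966+0.854187i)·(-0.438130)·(+0.797844-0.602863i) = -0.407378-0.161249i

Re=-0.4074 Im=-0.1612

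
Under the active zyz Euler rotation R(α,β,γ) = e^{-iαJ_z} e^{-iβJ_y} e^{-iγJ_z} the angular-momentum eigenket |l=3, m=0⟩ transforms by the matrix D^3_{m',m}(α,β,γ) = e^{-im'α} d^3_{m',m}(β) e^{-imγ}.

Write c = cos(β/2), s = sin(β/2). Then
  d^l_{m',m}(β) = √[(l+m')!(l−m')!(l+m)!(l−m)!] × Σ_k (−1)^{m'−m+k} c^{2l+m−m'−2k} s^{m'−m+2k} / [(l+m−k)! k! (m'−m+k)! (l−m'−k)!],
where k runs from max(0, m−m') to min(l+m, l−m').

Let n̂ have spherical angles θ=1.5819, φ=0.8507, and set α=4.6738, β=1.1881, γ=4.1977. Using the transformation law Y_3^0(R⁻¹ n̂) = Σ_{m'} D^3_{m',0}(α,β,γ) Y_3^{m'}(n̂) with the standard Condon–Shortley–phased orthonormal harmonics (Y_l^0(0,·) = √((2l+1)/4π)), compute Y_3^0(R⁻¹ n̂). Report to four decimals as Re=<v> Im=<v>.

Re=0.1014 Im=0.0000

Need the full column D^3_{m',0} for m'=−3..3 at α=4.6738, β=1.1881, γ=4.1977.
cos(β/2)=0.828681, sin(β/2)=0.559722
d^3_{-3,0}: single k=3 term ⇒ +0.446265;  D = +0.051547+0.443278i
d^3_{-2,0}: k∈[2..3] ⇒ +0.809196 -0.369168 = +0.440028;  D = -0.438718+0.033927i
d^3_{-1,0}: k∈[1..3] ⇒ +0.757702 -1.037027 +0.157703 = -0.121622;  D = +0.004692+0.121531i
d^3_{0,0}: k∈[0..3] ⇒ +0.323834 -1.329645 +0.606605 -0.030749 = -0.429955;  D = -0.429955+0.000000i
d^3_{1,0}: k∈[0..2] ⇒ -0.757702 +1.037027 -0.157703 = +0.121622;  D = -0.004692+0.121531i
d^3_{2,0}: k∈[0..1] ⇒ +0.809196 -0.369168 = +0.440028;  D = -0.438718-0.033927i
d^3_{3,0}: single k=0 term ⇒ -0.446265;  D = -0.051547+0.443278i
Y_3^{m'}(θ=1.5819,φ=0.8507) and Σ D·Y over m':
  (+0.0515+0.4433i)·(-0.3467-0.2319i)  (-0.4387+0.0339i)·(+0.0015+0.0112i)  (+0.0047+0.1215i)·(-0.2130+0.2428i)  (-0.4300+0.0000i)·(+0.0124+0.0000i)  (-0.0047+0.1215i)·(+0.2130+0.2428i)  (-0.4387-0.0339i)·(+0.0015-0.0112i)  (-0.0515+0.4433i)·(+0.3467-0.2319i)
Y_3^0(R⁻¹ n̂) = +0.101439+0.000000i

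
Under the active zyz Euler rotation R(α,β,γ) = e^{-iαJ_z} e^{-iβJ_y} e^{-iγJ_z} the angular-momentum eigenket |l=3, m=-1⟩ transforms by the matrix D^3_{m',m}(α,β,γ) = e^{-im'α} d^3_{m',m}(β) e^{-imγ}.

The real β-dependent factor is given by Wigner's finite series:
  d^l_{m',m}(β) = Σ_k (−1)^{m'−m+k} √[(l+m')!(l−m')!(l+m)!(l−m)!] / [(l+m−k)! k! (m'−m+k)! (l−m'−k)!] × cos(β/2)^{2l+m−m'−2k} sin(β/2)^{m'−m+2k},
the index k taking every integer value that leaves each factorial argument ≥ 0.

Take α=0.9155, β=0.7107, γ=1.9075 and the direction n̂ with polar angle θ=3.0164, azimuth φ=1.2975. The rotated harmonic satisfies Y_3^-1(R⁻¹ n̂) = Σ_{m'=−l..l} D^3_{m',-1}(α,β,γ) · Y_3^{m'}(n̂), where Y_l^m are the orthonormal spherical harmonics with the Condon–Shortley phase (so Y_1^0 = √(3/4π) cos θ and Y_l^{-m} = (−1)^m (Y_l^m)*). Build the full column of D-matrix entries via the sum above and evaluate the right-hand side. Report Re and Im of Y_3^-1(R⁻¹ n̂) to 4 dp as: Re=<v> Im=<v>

Need the full column D^3_{m',-1} for m'=−3..3 at α=0.9155, β=0.7107, γ=1.9075.
cos(β/2)=0.937525, sin(β/2)=0.347919
d^3_{-3,-1}: single k=2 term ⇒ +0.362186;  D = -0.021136-0.361569i
d^3_{-2,-1}: k∈[1..2] ⇒ +0.796877 -0.219488 = +0.577389;  D = -0.477546-0.324543i
d^3_{-1,-1}: k∈[0..2] ⇒ +0.679042 -0.748128 +0.077273 = +0.008186;  D = -0.007774+0.002564i
d^3_{0,-1}: k∈[0..2] ⇒ -0.872935 +0.360656 -0.016556 = -0.528836;  D = +0.174715-0.499141i
d^3_{1,-1}: k∈[0..2] ⇒ +0.561096 -0.103030 +0.001774 = +0.459839;  D = +0.251540+0.384942i
d^3_{2,-1}: k∈[0..1] ⇒ -0.219488 +0.015114 = -0.204374;  D = -0.203777-0.015619i
d^3_{3,-1}: single k=0 term ⇒ +0.049879;  D = +0.033330-0.037109i
Y_3^{m'}(θ=3.0164,φ=1.2975) and Σ D·Y over m':
  (-0.0211-0.3616i)·(-0.0006+0.0006i)  (-0.4775-0.3245i)·(+0.0135+0.0082i)  (-0.0078+0.0026i)·(+0.0427-0.1524i)  (+0.1747-0.4991i)·(-0.7116+0.0000i)  (+0.2515+0.3849i)·(-0.0427-0.1524i)  (-0.2038-0.0156i)·(+0.0135-0.0082i)  (+0.0333-0.0371i)·(+0.0006+0.0006i)
Y_3^-1(R⁻¹ n̂) = -0.082769+0.295084i

Re=-0.0828 Im=0.2951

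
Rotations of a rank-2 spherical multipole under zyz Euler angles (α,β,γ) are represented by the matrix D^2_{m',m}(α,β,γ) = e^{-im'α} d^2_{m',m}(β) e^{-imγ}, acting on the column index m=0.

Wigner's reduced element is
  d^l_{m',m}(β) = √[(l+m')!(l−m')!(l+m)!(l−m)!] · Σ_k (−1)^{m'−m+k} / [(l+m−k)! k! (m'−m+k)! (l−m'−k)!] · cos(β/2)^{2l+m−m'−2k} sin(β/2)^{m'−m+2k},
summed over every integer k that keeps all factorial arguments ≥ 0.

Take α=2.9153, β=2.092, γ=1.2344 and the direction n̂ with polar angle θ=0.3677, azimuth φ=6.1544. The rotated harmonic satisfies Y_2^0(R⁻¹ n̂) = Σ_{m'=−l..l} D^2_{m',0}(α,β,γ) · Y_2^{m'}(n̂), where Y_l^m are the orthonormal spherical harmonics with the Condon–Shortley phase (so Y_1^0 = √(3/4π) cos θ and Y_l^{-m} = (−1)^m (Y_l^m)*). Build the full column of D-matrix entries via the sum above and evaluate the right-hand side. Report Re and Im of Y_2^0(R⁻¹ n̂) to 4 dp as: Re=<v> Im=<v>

Re=0.2528 Im=0.0000

Need the full column D^2_{m',0} for m'=−2..2 at α=2.9153, β=2.092, γ=1.2344.
cos(β/2)=0.501037, sin(β/2)=0.865426
d^2_{-2,0}: single k=2 term ⇒ +0.460548;  D = +0.414180-0.201394i
d^2_{-1,0}: k∈[1..2] ⇒ +0.266633 -0.795491 = -0.528857;  D = +0.515374-0.118658i
d^2_{0,0}: k∈[0..2] ⇒ +0.063020 -0.752071 +0.560944 = -0.128107;  D = -0.128107+0.000000i
d^2_{1,0}: k∈[0..1] ⇒ -0.266633 +0.795491 = +0.528857;  D = -0.515374-0.118658i
d^2_{2,0}: single k=0 term ⇒ +0.460548;  D = +0.414180+0.201394i
Y_2^{m'}(θ=0.3677,φ=6.1544) and Σ D·Y over m':
  (+0.4142-0.2014i)·(+0.0483+0.0127i)  (+0.5154-0.1187i)·(+0.2570+0.0333i)  (-0.1281+0.0000i)·(+0.5085+0.0000i)  (-0.5154-0.1187i)·(-0.2570+0.0333i)  (+0.4142+0.2014i)·(+0.0483-0.0127i)
Y_2^0(R⁻¹ n̂) = +0.252759+0.000000i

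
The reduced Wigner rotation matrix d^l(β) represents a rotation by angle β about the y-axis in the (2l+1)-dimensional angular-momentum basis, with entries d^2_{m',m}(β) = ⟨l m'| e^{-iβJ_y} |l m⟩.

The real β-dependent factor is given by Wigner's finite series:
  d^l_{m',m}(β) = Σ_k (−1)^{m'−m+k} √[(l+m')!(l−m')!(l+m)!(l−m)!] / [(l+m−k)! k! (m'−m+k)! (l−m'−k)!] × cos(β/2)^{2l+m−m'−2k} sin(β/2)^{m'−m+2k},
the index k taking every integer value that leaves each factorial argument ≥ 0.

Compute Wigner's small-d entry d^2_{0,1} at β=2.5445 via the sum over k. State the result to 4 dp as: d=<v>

d^2_{0,1}(β=2.5445) via Wigner's sum:
With c≡cos(β/2)=0.294131 and s≡sin(β/2)=0.955765, N=[2·2·6·1]^{1/2}=4.898979
Admissible k: 1..2 (factorial args all ≥0)
  k=1: (−1)^0·4.8990/(2)·0.2941^3·0.9558^1 = +0.059573
  k=2: (−1)^1·4.8990/(2)·0.2941^1·0.9558^3 = -0.629028
d^2_{0,1}(2.5445) = +0.059573 -0.629028 = -0.569455

d=-0.5695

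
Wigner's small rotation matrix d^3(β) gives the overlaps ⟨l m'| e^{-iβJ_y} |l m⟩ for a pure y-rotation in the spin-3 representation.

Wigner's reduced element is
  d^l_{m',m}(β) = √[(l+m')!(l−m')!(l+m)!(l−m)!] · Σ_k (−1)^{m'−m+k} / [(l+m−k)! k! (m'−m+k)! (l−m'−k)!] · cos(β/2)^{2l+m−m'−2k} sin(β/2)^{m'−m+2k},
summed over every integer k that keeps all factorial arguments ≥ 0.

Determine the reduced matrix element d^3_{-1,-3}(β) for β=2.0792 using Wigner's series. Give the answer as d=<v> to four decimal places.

d=0.1896

d^3_{-1,-3}(β=2.0792) via Wigner's sum:
Half-angle: c=0.506565, s=0.862202. N=√(2·24·1·720)=185.903201
Admissible k: 0..0 (factorial args all ≥0)
  k=0: (−1)^2·185.9032/(48)·0.5066^4·0.8622^2 = +0.189585
d^3_{-1,-3}(2.0792) = +0.189585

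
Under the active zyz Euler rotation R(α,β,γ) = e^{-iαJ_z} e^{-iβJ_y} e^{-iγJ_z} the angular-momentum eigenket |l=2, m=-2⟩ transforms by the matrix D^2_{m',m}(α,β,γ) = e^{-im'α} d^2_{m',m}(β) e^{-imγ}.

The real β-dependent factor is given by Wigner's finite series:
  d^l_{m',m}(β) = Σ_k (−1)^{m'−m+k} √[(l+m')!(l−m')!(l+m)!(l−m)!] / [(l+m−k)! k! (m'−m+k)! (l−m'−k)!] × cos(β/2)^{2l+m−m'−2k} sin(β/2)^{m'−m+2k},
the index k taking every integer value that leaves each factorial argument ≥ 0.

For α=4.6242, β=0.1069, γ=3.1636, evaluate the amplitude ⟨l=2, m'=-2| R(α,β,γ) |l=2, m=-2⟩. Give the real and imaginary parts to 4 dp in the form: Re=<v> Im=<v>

D^2_{-2,-2}(4.6242,0.1069,3.1636) = e^{-i·-2·4.6242}·d^2_{-2,-2}(0.1069)·e^{-i·-2·3.1636}. Compute d first:
c=cos(0.1069/2)=0.998572, s=sin(0.1069/2)=0.053425; N=√[1·24·1·24]=24.000000
The bounds max(0,m−m')=0 and min(l+m,l−m')=0 give 1 term
  k=0: (−1)^0·24.0000/(24)·0.9986^4·0.0534^0 = +0.994300
d^2_{-2,-2}(0.1069) = +0.994300
D = (-0.984486+0.175465i)·(+0.994300)·(+0.999032+0.044000i) = -0.985602+0.131225i

Re=-0.9856 Im=0.1312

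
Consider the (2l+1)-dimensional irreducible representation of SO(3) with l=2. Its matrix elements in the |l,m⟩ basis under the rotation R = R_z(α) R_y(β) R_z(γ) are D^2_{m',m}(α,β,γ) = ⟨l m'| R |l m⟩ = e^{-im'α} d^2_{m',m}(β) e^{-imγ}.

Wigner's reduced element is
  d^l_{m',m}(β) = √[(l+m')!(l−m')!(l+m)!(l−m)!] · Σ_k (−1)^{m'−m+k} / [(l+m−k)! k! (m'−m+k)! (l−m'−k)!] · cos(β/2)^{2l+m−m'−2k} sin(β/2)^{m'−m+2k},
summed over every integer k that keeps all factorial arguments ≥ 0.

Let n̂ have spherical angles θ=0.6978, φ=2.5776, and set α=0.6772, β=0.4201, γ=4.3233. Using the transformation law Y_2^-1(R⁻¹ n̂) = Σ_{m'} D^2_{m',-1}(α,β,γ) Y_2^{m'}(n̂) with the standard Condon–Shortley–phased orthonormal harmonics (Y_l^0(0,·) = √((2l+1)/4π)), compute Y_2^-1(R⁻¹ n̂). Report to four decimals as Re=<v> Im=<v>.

Need the full column D^2_{m',-1} for m'=−2..2 at α=0.6772, β=0.4201, γ=4.3233.
cos(β/2)=0.978020, sin(β/2)=0.208509
d^2_{-2,-1}: single k=1 term ⇒ +0.390120;  D = +0.320767-0.222041i
d^2_{-1,-1}: k∈[0..1] ⇒ +0.914938 -0.124757 = +0.790181;  D = +0.224523-0.757612i
d^2_{0,-1}: k∈[0..1] ⇒ -0.477798 +0.021717 = -0.456081;  D = +0.173012+0.421991i
d^2_{1,-1}: k∈[0..1] ⇒ +0.124757 -0.001890 = +0.122867;  D = -0.107559-0.059391i
d^2_{2,-1}: single k=0 term ⇒ -0.017732;  D = +0.017468-0.003047i
Y_2^{m'}(θ=0.6978,φ=2.5776) and Σ D·Y over m':
  (+0.3208-0.2220i)·(+0.0683+0.1441i)  (+0.2245-0.7576i)·(-0.3215-0.2033i)  (+0.1730+0.4220i)·(+0.2402+0.0000i)  (-0.1076-0.0594i)·(+0.3215-0.2033i)  (+0.0175-0.0030i)·(+0.0683-0.1441i)
Y_2^-1(R⁻¹ n̂) = -0.176651+0.330330i

Re=-0.1767 Im=0.3303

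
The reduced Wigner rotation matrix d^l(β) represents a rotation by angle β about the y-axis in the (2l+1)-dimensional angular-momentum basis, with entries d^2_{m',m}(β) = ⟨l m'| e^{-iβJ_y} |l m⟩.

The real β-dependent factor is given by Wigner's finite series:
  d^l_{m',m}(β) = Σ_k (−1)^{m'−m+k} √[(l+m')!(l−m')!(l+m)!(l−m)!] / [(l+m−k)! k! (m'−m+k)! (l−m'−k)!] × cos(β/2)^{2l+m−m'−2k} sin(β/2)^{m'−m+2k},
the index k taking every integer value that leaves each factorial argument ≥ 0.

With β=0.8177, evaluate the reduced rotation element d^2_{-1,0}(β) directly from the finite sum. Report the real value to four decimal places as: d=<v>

d^2_{-1,0}(β=0.8177) via Wigner's sum:
Half-angle: c=0.917579, s=0.397554. N=√(1·6·2·2)=4.898979
k: max(0,(0)−(-1))=1 … min(2+(0),2−(-1))=2
  k=1: (−1)^0·4.8990/(2)·0.9176^3·0.3976^1 = +0.752319
  k=2: (−1)^1·4.8990/(2)·0.9176^1·0.3976^3 = -0.141224
d^2_{-1,0}(0.8177) = +0.752319 -0.141224 = +0.611095

d=0.6111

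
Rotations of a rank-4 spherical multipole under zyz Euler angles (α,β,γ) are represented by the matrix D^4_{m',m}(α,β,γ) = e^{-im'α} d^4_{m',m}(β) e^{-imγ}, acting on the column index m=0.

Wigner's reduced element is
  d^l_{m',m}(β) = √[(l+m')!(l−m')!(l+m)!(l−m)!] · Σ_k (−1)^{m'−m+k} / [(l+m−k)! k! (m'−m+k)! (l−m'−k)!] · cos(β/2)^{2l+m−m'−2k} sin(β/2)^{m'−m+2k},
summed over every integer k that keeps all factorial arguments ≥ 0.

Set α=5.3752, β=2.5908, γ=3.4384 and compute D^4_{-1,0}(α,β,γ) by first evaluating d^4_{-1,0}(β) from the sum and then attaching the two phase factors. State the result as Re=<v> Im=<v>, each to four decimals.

First d^4_{-1,0}(β=2.5908), then the phase factors e^{-i(-1)α} and e^{-i(0)γ}:
c=cos(2.5908/2)=0.271928, s=sin(2.5908/2)=0.962318; N=√[6·120·24·24]=643.987578
The bounds max(0,m−m')=1 and min(l+m,l−m')=4 give 4 terms
  k=1: (−1)^0·643.9876/(144)·0.2719^7·0.9623^1 = +0.000473
  k=2: (−1)^1·643.9876/(24)·0.2719^5·0.9623^3 = -0.035554
  k=3: (−1)^2·643.9876/(24)·0.2719^3·0.9623^5 = +0.445268
  k=4: (−1)^3·643.9876/(144)·0.2719^1·0.9623^7 = -0.929390
d^4_{-1,0}(2.5908) = +0.000473 -0.035554 +0.445268 -0.929390 = -0.519204
Attach z-rotation phases: D = e^{-i(-1)(5.3752)}·(-0.519204)·e^{-i(0)(3.4384)} = -0.319484+0.409270i

Re=-0.3195 Im=0.4093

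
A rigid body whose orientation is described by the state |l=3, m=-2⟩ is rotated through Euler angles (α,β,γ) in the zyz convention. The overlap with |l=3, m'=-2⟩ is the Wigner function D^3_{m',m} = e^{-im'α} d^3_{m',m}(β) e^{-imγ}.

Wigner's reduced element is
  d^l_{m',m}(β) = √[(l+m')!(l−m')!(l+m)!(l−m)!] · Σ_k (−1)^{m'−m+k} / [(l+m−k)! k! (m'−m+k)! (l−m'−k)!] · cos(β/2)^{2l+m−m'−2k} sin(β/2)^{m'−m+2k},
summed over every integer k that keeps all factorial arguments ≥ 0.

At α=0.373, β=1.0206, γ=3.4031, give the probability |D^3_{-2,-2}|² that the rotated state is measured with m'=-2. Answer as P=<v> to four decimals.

P=0.0626

First d^3_{-2,-2}(β=1.0206), then the phase factors e^{-i(-2)α} and e^{-i(-2)γ}:
Half-angle: c=0.872598, s=0.488439. N=√(1·120·1·120)=120.000000
Admissible k: 0..1 (factorial args all ≥0)
  k=0: (−1)^0·120.0000/(120)·0.8726^6·0.4884^0 = +0.441454
  k=1: (−1)^1·120.0000/(24)·0.8726^4·0.4884^2 = -0.691588
d^3_{-2,-2}(1.0206) = +0.441454 -0.691588 = -0.250134
|D^3_{-2,-2}|² = |d^3_{-2,-2}(β)|² = (-0.250134)² = 0.062567 (the z-rotation phases have unit modulus)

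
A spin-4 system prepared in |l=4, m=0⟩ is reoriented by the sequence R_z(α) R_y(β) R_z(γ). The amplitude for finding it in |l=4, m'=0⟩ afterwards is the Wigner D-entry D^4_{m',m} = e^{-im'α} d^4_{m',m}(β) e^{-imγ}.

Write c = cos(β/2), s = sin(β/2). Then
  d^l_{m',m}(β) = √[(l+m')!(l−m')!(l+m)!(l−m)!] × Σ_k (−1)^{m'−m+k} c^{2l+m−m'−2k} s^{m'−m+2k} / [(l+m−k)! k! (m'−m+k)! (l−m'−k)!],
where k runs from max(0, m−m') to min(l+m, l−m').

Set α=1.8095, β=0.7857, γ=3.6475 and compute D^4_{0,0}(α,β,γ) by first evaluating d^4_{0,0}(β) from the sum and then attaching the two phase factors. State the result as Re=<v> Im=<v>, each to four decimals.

Re=-0.4064 Im=0.0000

Split into d^4_{0,0}(β=0.7857) × two z-phases.
With c≡cos(β/2)=0.923822 and s≡sin(β/2)=0.382823, N=[24·24·24·24]^{1/2}=576.000000
k∈{0,1,2,3,4} keeps every argument non-negative
  k=0: (−1)^0·576.0000/(576)·0.9238^8·0.3828^0 = +0.530525
  k=1: (−1)^1·576.0000/(36)·0.9238^6·0.3828^2 = -1.457622
  k=2: (−1)^2·576.0000/(16)·0.9238^4·0.3828^4 = +0.563179
  k=3: (−1)^3·576.0000/(36)·0.9238^2·0.3828^6 = -0.042982
  k=4: (−1)^4·576.0000/(576)·0.9238^0·0.3828^8 = +0.000461
d^4_{0,0}(0.7857) = +0.530525 -1.457622 +0.563179 -0.042982 +0.000461 = -0.406438
Attach z-rotation phases: D = e^{-i(0)(1.8095)}·(-0.406438)·e^{-i(0)(3.6475)} = -0.406438+0.000000i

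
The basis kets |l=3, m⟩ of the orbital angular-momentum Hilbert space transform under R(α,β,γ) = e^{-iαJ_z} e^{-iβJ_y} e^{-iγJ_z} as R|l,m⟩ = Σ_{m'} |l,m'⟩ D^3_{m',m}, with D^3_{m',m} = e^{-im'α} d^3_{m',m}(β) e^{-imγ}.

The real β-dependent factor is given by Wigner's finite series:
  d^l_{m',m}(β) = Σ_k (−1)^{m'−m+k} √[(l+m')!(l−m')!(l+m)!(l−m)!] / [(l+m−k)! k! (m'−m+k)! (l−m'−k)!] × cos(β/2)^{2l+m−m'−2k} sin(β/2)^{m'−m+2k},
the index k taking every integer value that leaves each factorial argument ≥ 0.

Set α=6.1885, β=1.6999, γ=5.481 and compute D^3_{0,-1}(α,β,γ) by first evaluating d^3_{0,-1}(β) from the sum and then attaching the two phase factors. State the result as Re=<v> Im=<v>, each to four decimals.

First d^3_{0,-1}(β=1.6999), then the phase factors e^{-i(0)α} and e^{-i(-1)γ}:
With c≡cos(β/2)=0.660021 and s≡sin(β/2)=0.751247, N=[6·6·2·24]^{1/2}=41.569219
k: max(0,(-1)−(0))=0 … min(3+(-1),3−(0))=2
  k=0: (−1)^1·41.5692/(12)·0.6600^5·0.7512^1 = -0.325958
  k=1: (−1)^2·41.5692/(4)·0.6600^3·0.7512^3 = +1.266874
  k=2: (−1)^3·41.5692/(12)·0.6600^1·0.7512^5 = -0.547095
d^3_{0,-1}(1.6999) = -0.325958 +1.266874 -0.547095 = +0.393821
Attach z-rotation phases: D = e^{-i(0)(6.1885)}·(+0.393821)·e^{-i(-1)(5.481)} = +0.273760-0.283109i

Re=0.2738 Im=-0.2831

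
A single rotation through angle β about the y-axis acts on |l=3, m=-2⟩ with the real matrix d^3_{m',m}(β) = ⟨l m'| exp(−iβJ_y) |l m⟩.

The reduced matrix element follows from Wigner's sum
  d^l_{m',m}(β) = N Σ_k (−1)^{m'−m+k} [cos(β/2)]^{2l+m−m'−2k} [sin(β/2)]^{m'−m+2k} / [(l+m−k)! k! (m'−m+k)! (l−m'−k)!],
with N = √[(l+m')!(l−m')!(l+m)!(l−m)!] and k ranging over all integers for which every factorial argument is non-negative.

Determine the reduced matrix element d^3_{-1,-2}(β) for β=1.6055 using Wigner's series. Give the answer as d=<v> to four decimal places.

d=0.4210

d^3_{-1,-2}(β=1.6055) via Wigner's sum:
c=cos(1.6055/2)=0.694731, s=sin(1.6055/2)=0.719269; N=√[2·24·1·120]=75.894664
Admissible k: 0..1 (factorial args all ≥0)
  k=0: (−1)^1·75.8947/(24)·0.6947^5·0.7193^1 = -0.368109
  k=1: (−1)^2·75.8947/(12)·0.6947^3·0.7193^3 = +0.789142
d^3_{-1,-2}(1.6055) = -0.368109 +0.789142 = +0.421034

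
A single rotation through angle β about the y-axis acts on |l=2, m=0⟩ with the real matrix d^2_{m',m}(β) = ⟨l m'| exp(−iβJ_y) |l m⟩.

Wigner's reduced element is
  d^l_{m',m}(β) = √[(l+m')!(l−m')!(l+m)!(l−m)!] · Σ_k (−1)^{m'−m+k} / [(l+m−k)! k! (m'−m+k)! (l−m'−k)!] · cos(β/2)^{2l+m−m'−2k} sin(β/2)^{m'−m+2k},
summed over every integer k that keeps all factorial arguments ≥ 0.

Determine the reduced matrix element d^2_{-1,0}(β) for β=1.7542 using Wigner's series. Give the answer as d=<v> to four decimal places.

d^2_{-1,0}(β=1.7542) via Wigner's sum:
Half-angle: c=0.639384, s=0.768888. N=√(1·6·2·2)=4.898979
Admissible k: 1..2 (factorial args all ≥0)
  k=1: (−1)^0·4.8990/(2)·0.6394^3·0.7689^1 = +0.492292
  k=2: (−1)^1·4.8990/(2)·0.6394^1·0.7689^3 = -0.711912
d^2_{-1,0}(1.7542) = +0.492292 -0.711912 = -0.219619

d=-0.2196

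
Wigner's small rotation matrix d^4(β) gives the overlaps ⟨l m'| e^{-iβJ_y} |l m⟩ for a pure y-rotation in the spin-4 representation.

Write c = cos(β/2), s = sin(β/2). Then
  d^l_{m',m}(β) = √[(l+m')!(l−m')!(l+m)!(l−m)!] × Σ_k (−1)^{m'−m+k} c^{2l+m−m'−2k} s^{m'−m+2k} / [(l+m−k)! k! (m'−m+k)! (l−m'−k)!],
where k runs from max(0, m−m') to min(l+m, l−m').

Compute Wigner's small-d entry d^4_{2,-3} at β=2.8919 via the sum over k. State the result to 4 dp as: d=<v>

d^4_{2,-3}(β=2.8919) via Wigner's sum:
With c≡cos(β/2)=0.124522 and s≡sin(β/2)=0.992217, N=[720·2·1·5040]^{1/2}=2693.993318
k: max(0,(-3)−(2))=0 … min(4+(-3),4−(2))=1
  k=0: (−1)^5·2693.9933/(240)·0.1245^3·0.9922^5 = -0.020843
  k=1: (−1)^6·2693.9933/(720)·0.1245^1·0.9922^7 = +0.441120
d^4_{2,-3}(2.8919) = -0.020843 +0.441120 = +0.420277

d=0.4203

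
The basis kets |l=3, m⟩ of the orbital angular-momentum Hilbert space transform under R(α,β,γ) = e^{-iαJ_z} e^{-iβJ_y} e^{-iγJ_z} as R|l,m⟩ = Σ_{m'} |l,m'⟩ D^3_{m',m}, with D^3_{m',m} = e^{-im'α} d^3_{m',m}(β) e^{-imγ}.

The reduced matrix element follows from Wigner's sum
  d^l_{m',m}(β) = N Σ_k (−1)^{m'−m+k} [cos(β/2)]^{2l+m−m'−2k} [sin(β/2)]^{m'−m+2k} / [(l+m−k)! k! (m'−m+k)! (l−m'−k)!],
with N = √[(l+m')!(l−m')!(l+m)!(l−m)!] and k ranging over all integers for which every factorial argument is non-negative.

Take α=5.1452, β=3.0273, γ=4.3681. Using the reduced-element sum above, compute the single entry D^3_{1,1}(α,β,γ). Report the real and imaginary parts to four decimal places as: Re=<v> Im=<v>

D^3_{1,1}(5.1452,3.0273,4.3681) = e^{-i·1·5.1452}·d^3_{1,1}(3.0273)·e^{-i·1·4.3681}. Compute d first:
c=cos(3.0273/2)=0.057115, s=sin(3.0273/2)=0.998368; N=√[24·2·24·2]=48.000000
The bounds max(0,m−m')=0 and min(l+m,l−m')=2 give 3 terms
  k=0: (−1)^0·48.0000/(48)·0.0571^6·0.9984^0 = +0.000000
  k=1: (−1)^1·48.0000/(6)·0.0571^4·0.9984^2 = -0.000085
  k=2: (−1)^2·48.0000/(8)·0.0571^2·0.9984^4 = +0.019445
d^3_{1,1}(3.0273) = +0.000000 -0.000085 +0.019445 = +0.019361
D = (+0.419424+0.907790i)·(+0.019361)·(-0.337527+0.941316i) = -0.019285+0.001712i

Re=-0.0193 Im=0.0017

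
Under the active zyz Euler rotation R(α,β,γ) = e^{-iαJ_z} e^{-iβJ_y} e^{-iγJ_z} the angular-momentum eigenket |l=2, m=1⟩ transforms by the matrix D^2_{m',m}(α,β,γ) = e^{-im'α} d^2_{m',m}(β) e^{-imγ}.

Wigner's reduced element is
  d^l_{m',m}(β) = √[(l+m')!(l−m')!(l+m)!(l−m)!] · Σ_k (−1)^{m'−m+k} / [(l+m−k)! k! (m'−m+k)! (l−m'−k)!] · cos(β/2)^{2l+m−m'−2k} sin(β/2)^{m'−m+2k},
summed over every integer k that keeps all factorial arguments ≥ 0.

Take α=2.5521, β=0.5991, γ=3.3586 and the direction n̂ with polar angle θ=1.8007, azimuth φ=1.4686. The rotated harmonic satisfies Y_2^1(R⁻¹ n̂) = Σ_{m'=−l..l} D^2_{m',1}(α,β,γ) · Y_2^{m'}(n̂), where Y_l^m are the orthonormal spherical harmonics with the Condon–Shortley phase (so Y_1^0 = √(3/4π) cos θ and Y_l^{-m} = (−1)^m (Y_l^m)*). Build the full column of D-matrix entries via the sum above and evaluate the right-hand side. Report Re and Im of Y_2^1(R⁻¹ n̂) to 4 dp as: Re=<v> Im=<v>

Re=0.0164 Im=-0.0505

Need the full column D^2_{m',1} for m'=−2..2 at α=2.5521, β=0.5991, γ=3.3586.
cos(β/2)=0.955469, sin(β/2)=0.295090
d^2_{-2,1}: single k=3 term ⇒ +0.049103;  D = -0.008540+0.048355i
d^2_{-1,1}: k∈[2..3] ⇒ +0.238487 -0.007583 = +0.230904;  D = +0.159793-0.166683i
d^2_{0,1}: k∈[1..2] ⇒ +0.630494 -0.060139 = +0.570355;  D = -0.556978+0.122802i
d^2_{1,1}: k∈[0..1] ⇒ +0.833426 -0.238487 = +0.594939;  D = +0.554142+0.216517i
d^2_{2,1}: single k=0 term ⇒ -0.514796;  D = +0.294411+0.422300i
Y_2^{m'}(θ=1.8007,φ=1.4686) and Σ D·Y over m':
  (-0.0085+0.0484i)·(-0.3586-0.0743i)  (+0.1598-0.1667i)·(-0.0175+0.1705i)  (-0.5570+0.1228i)·(-0.2663+0.0000i)  (+0.5541+0.2165i)·(+0.0175+0.1705i)  (+0.2944+0.4223i)·(-0.3586+0.0743i)
Y_2^1(R⁻¹ n̂) = +0.016390-0.050506i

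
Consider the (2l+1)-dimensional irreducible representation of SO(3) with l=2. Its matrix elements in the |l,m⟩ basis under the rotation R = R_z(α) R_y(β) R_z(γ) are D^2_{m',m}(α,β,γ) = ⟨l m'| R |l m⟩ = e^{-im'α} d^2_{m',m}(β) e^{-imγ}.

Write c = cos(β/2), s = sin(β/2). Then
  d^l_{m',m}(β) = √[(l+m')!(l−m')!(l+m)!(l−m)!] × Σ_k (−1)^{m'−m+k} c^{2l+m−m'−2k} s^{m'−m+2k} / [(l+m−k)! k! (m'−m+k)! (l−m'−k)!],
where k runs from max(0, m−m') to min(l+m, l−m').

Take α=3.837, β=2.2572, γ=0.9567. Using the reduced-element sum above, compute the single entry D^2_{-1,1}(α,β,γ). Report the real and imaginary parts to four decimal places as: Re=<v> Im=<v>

Re=0.2111 Im=-0.0565

D^2_{-1,1}(3.837,2.2572,0.9567) = e^{-i·-1·3.837}·d^2_{-1,1}(2.2572)·e^{-i·1·0.9567}. Compute d first:
With c≡cos(β/2)=0.427926 and s≡sin(β/2)=0.903814, N=[1·6·6·1]^{1/2}=6.000000
The bounds max(0,m−m')=2 and min(l+m,l−m')=3 give 2 terms
  k=2: (−1)^0·6.0000/(2)·0.4279^2·0.9038^2 = +0.448762
  k=3: (−1)^1·6.0000/(6)·0.4279^0·0.9038^4 = -0.667292
d^2_{-1,1}(2.2572) = +0.448762 -0.667292 = -0.218531
Phases: e^{-i·(-1)·3.837}=-0.767793-0.640698i, e^{-i·(1)·0.9567}=+0.576220-0.817294i ⇒ D=+0.211113-0.056453i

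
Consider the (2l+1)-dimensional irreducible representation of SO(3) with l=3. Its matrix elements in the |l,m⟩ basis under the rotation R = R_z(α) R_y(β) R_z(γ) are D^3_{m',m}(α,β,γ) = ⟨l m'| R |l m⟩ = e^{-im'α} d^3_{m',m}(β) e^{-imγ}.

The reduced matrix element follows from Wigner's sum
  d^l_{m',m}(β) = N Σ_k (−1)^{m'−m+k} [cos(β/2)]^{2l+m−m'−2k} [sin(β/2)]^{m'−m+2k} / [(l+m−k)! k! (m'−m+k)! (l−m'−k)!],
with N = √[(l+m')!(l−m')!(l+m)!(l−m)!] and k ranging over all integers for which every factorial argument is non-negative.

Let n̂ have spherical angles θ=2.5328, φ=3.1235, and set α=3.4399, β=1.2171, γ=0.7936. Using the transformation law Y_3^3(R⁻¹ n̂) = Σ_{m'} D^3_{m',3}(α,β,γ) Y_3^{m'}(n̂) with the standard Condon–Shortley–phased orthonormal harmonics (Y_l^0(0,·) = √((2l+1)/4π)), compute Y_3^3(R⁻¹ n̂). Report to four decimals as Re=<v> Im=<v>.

Need the full column D^3_{m',3} for m'=−3..3 at α=3.4399, β=1.2171, γ=0.7936.
cos(β/2)=0.820478, sin(β/2)=0.571678
d^3_{-3,3}: single k=6 term ⇒ +0.034907;  D = -0.002961+0.034781i
d^3_{-2,3}: single k=5 term ⇒ +0.122716;  D = -0.025988-0.119933i
d^3_{-1,3}: single k=4 term ⇒ +0.278475;  D = +0.136357+0.242807i
d^3_{0,3}: single k=3 term ⇒ +0.461499;  D = -0.334259-0.318202i
d^3_{1,3}: single k=2 term ⇒ +0.573610;  D = +0.513350+0.255930i
d^3_{2,3}: single k=1 term ⇒ +0.520669;  D = -0.513667-0.085099i
d^3_{3,3}: single k=0 term ⇒ +0.305071;  D = +0.302331-0.040796i
Y_3^{m'}(θ=2.5328,φ=3.1235) and Σ D·Y over m':
  (-0.0030+0.0348i)·(-0.0779-0.0042i)  (-0.0260-0.1199i)·(-0.2740-0.0099i)  (+0.1364+0.2428i)·(-0.4370-0.0079i)  (-0.3343-0.3182i)·(-0.1117+0.0000i)  (+0.5133+0.2559i)·(+0.4370-0.0079i)  (-0.5137-0.0851i)·(-0.2740+0.0099i)  (+0.3023-0.0408i)·(+0.0779-0.0042i)
Y_3^3(R⁻¹ n̂) = +0.377296+0.080317i

Re=0.3773 Im=0.0803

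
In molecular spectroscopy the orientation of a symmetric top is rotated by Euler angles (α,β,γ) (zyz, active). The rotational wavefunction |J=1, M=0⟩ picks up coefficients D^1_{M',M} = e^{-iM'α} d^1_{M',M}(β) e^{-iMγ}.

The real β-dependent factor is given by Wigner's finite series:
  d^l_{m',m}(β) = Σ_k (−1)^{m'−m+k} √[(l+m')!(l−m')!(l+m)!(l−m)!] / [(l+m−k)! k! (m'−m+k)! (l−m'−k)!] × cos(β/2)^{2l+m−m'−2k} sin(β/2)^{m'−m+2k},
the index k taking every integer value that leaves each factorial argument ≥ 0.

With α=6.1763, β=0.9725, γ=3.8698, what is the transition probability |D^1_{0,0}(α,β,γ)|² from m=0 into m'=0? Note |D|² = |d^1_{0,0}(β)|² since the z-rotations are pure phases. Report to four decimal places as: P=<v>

First d^1_{0,0}(β=0.9725), then the phase factors e^{-i(0)α} and e^{-i(0)γ}:
c=cos(0.9725/2)=0.884091, s=sin(0.9725/2)=0.467314; N=√[1·1·1·1]=1.000000
The bounds max(0,m−m')=0 and min(l+m,l−m')=1 give 2 terms
  k=0: (−1)^0·1.0000/(1)·0.8841^2·0.4673^0 = +0.781618
  k=1: (−1)^1·1.0000/(1)·0.8841^0·0.4673^2 = -0.218382
d^1_{0,0}(0.9725) = +0.781618 -0.218382 = +0.563236
|D^1_{0,0}|² = |d^1_{0,0}(β)|² = (+0.563236)² = 0.317234 (the z-rotation phases have unit modulus)

P=0.3172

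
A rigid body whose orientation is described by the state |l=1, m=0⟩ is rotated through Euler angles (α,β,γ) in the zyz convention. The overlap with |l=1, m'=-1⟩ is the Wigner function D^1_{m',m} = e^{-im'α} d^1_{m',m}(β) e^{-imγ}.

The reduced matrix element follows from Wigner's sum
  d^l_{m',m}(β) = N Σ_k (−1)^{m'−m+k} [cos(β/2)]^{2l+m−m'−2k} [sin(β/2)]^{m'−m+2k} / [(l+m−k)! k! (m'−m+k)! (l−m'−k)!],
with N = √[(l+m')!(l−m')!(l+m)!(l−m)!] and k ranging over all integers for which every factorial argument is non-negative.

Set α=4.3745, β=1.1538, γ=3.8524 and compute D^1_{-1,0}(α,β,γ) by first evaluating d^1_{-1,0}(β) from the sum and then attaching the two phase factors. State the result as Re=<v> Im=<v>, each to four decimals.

Re=-0.2143 Im=-0.6100

Split into d^1_{-1,0}(β=1.1538) × two z-phases.
c=cos(1.1538/2)=0.838158, s=sin(1.1538/2)=0.545428; N=√[1·2·1·1]=1.414214
k∈{1} keeps every argument non-negative
  k=1: (−1)^0·1.4142/(1)·0.8382^1·0.5454^1 = +0.646515
d^1_{-1,0}(1.1538) = +0.646515
Attach z-rotation phases: D = e^{-i(-1)(4.3745)}·(+0.646515)·e^{-i(0)(3.8524)} = -0.214317-0.609958i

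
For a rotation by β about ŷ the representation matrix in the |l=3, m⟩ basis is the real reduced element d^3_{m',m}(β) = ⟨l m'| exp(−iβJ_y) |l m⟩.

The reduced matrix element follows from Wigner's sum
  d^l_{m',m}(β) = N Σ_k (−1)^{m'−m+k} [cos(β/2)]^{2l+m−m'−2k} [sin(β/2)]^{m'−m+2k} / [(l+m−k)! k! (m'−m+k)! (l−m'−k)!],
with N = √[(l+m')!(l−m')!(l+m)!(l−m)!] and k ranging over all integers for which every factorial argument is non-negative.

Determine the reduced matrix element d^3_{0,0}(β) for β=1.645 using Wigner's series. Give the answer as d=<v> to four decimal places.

d^3_{0,0}(β=1.645) via Wigner's sum:
c=cos(1.645/2)=0.680391, s=sin(1.645/2)=0.732849; N=√[6·6·6·6]=36.000000
Admissible k: 0..3 (factorial args all ≥0)
  k=0: (−1)^0·36.0000/(36)·0.6804^6·0.7328^0 = +0.099209
  k=1: (−1)^1·36.0000/(4)·0.6804^4·0.7328^2 = -1.035873
  k=2: (−1)^2·36.0000/(4)·0.6804^2·0.7328^4 = +1.201761
  k=3: (−1)^3·36.0000/(36)·0.6804^0·0.7328^6 = -0.154913
d^3_{0,0}(1.645) = +0.099209 -1.035873 +1.201761 -0.154913 = +0.110185

d=0.1102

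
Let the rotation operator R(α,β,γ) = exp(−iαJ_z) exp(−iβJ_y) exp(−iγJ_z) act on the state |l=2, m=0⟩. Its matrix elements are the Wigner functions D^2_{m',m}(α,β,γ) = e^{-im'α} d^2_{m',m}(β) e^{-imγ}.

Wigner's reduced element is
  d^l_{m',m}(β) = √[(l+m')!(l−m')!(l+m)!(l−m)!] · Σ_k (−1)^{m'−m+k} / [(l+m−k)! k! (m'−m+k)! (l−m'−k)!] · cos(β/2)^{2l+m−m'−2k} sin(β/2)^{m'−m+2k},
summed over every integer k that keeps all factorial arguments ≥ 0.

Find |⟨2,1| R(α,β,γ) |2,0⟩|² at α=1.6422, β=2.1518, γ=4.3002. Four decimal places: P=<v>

P=0.3157

D^2_{1,0}(1.6422,2.1518,4.3002) = e^{-i·1·1.6422}·d^2_{1,0}(2.1518)·e^{-i·0·4.3002}. Compute d first:
c=cos(2.1518/2)=0.474940, s=sin(2.1518/2)=0.880018; N=√[6·1·2·2]=4.898979
k∈{0,1} keeps every argument non-negative
  k=0: (−1)^1·4.8990/(2)·0.4749^3·0.8800^1 = -0.230932
  k=1: (−1)^2·4.8990/(2)·0.4749^1·0.8800^3 = +0.792847
d^2_{1,0}(2.1518) = -0.230932 +0.792847 = +0.561915
|D^2_{1,0}|² = |d^2_{1,0}(β)|² = (+0.561915)² = 0.315748 (the z-rotation phases have unit modulus)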